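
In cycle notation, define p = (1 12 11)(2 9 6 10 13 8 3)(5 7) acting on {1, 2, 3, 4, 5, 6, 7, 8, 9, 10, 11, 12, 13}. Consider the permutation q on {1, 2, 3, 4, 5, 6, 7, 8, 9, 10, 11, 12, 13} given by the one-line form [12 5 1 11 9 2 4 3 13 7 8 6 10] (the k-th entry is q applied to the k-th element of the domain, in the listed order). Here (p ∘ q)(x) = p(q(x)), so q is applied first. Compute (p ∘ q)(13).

13

q(13) = 10, then p(10) = 13; composing gives (p ∘ q)(13) = 13.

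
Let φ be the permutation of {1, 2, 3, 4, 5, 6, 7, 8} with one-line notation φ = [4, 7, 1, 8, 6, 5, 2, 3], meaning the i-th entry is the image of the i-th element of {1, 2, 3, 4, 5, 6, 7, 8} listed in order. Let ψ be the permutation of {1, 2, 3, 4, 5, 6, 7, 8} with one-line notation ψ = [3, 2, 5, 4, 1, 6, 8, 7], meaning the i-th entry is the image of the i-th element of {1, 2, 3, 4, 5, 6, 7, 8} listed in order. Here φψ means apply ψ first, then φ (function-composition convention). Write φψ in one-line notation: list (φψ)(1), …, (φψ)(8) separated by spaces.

1 7 6 8 4 5 3 2

(φψ)(x) = φ(ψ(x)). Computing each image: φ(ψ(1)) = φ(3) = 1, φ(ψ(2)) = φ(2) = 7, φ(ψ(3)) = φ(5) = 6, φ(ψ(4)) = φ(4) = 8, φ(ψ(5)) = φ(1) = 4, φ(ψ(6)) = φ(6) = 5, φ(ψ(7)) = φ(8) = 3, φ(ψ(8)) = φ(7) = 2.
Hence φψ = [1 7 6 8 4 5 3 2].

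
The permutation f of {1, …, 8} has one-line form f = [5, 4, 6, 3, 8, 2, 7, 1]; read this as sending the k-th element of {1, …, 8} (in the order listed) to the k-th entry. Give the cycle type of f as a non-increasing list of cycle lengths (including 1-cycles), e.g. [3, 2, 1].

The disjoint cycles are (1 5 8)(2 4 3 6)(7), with lengths 4, 3, 1 in non-increasing order.

[4, 3, 1]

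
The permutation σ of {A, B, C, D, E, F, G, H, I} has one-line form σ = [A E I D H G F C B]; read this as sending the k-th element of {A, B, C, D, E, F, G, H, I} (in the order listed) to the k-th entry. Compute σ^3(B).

C

Tracing B → E → … returns to B after 5 steps, so B lies in a 5-cycle (B E H C I).
Stepping 3 places around the cycle: B → E → H → C.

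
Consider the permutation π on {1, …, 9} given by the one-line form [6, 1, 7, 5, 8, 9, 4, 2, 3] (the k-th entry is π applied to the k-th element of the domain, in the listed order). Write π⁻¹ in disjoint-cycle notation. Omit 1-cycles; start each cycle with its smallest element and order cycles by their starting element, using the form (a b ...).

First write π in disjoint cycles: (1 6 9 3 7 4 5 8 2).
The inverse reverses every cycle; in canonical form, π⁻¹ = (1 2 8 5 4 7 3 9 6).

(1 2 8 5 4 7 3 9 6)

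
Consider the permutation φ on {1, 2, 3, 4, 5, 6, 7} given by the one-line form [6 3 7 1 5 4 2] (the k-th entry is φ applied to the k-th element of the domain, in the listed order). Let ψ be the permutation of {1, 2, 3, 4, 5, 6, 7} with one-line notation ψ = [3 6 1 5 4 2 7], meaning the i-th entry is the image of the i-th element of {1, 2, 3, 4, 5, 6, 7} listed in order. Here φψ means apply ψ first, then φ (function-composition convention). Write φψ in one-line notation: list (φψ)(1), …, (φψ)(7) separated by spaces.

Chase each element through ψ then φ: 1 → 3 → 7; 2 → 6 → 4; 3 → 1 → 6; 4 → 5 → 5; 5 → 4 → 1; 6 → 2 → 3; 7 → 7 → 2.
Collecting the images, φψ = [7 4 6 5 1 3 2].

7 4 6 5 1 3 2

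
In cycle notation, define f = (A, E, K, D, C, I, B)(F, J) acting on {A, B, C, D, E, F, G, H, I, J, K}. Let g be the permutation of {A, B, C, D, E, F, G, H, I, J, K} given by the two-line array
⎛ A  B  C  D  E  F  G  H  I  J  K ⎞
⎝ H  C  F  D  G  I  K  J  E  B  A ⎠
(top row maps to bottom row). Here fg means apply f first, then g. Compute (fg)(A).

G

(fg)(A) = g(f(A)). f(A) = E, then g(E) = G. So (fg)(A) = G.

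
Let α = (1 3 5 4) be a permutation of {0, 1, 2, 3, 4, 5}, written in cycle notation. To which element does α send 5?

4

Within (1 3 5 4), 5 ↦ 4.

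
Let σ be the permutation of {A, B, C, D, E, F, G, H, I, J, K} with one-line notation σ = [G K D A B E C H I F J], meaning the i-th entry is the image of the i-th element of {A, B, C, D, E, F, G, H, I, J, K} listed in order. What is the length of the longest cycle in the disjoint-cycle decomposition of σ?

Decomposing into disjoint cycles gives (A G C D)(B K J F E); the longest has length 5.

5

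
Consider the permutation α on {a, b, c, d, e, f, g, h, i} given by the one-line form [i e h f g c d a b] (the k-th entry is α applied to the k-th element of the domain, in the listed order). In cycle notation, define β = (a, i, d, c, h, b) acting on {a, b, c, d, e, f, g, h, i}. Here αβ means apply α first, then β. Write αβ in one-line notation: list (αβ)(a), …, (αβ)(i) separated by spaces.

(αβ)(x) = β(α(x)). Computing each image: β(α(a)) = β(i) = d, β(α(b)) = β(e) = e, β(α(c)) = β(h) = b, β(α(d)) = β(f) = f, β(α(e)) = β(g) = g, β(α(f)) = β(c) = h, β(α(g)) = β(d) = c, β(α(h)) = β(a) = i, β(α(i)) = β(b) = a.
Hence αβ = [d e b f g h c i a].

d e b f g h c i a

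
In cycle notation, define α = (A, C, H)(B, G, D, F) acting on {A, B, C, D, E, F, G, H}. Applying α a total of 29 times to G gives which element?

G lies in the 4-cycle (B, G, D, F).
Since the cycle has length 4, α^29 acts on it the same as α^1 (29 mod 4 = 1).
Advancing 1 step from G: G → D.

D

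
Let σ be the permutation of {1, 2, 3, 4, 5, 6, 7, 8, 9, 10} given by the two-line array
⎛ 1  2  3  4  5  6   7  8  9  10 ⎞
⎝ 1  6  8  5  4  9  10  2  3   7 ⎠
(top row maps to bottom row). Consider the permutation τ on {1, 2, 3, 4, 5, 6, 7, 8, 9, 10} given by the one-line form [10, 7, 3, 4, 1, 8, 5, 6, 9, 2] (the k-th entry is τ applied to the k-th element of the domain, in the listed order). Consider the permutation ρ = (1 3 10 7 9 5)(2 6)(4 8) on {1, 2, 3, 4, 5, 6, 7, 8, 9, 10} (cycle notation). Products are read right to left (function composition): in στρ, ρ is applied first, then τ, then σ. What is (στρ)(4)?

(στρ)(4) = σ(τ(ρ(4))). ρ(4) = 8, then τ(8) = 6, then σ(6) = 9, so the result is 9.

9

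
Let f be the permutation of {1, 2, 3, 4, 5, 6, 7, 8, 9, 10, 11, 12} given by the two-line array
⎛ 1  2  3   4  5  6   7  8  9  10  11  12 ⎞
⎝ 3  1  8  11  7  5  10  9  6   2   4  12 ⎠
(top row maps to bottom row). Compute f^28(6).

Tracing 6 → 5 → … returns to 6 after 9 steps, so 6 lies in a 9-cycle (1, 3, 8, 9, 6, 5, 7, 10, 2).
Since the cycle has length 9, f^28 acts on it the same as f^1 (28 mod 9 = 1).
Advancing 1 step from 6: 6 → 5.

5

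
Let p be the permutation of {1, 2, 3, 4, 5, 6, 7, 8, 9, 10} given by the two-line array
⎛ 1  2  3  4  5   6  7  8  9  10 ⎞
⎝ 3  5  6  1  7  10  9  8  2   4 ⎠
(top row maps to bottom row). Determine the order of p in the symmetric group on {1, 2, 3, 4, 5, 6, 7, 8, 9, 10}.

20

Writing p as disjoint cycles, the cycle lengths are 5, 4, 1.
Since disjoint cycles commute, ord(p) = lcm(5, 4) = 20.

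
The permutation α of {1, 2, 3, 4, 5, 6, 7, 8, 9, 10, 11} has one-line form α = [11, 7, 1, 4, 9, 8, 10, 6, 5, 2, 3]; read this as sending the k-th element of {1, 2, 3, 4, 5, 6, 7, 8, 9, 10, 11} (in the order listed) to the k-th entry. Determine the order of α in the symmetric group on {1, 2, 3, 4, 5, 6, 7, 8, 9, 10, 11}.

6

The disjoint-cycle form of α has cycle lengths 3, 3, 2, 2, 1.
The order of α is the least common multiple of its cycle lengths: lcm(3, 3, 2, 2) = 6.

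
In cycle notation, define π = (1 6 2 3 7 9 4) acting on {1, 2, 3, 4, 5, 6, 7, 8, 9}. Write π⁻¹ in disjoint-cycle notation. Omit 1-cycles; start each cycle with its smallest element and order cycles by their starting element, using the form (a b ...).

(1 4 9 7 3 2 6)

Inverting a permutation written in cycle notation just reverses the order within every cycle.
After reversing and putting each cycle's least element first, π⁻¹ = (1 4 9 7 3 2 6).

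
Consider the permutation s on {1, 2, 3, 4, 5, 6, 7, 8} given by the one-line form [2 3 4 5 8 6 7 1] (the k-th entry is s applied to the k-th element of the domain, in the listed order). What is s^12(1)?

Tracing 1 → 2 → … returns to 1 after 6 steps, so 1 lies in a 6-cycle (1, 2, 3, 4, 5, 8).
On a 6-cycle, s^6 is the identity, so s^12 = s^0 there (12 ≡ 0 mod 6).
So s^12(1) = 1.

1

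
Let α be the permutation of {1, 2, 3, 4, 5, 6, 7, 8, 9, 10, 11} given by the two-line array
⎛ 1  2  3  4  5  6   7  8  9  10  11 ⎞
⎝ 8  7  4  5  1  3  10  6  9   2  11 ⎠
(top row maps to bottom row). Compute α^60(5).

Tracing 5 → 1 → … returns to 5 after 6 steps, so 5 lies in a 6-cycle (1 8 6 3 4 5).
Since the cycle has length 6, α^60 acts on it the same as α^0 (60 mod 6 = 0).
So α^60(5) = 5.

5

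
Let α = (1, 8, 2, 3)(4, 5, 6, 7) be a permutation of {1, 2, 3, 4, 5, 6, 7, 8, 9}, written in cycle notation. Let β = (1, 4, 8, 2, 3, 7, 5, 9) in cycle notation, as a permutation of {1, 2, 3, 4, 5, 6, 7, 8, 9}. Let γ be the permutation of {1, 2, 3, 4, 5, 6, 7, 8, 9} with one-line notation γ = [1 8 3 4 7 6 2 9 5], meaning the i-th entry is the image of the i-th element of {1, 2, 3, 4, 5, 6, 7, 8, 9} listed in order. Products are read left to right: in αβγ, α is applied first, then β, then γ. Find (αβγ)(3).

Chase 3: α(3) = 1; β(1) = 4; γ(4) = 4. Hence (αβγ)(3) = 4.

4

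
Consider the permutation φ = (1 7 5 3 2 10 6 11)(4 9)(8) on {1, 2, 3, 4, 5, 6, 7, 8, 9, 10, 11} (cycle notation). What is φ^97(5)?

5 lies in the 8-cycle (1 7 5 3 2 10 6 11).
Powers repeat with period 8 on this cycle, and 97 mod 8 = 1, so φ^97(5) = φ^1(5).
Advancing 1 step from 5: 5 → 3.

3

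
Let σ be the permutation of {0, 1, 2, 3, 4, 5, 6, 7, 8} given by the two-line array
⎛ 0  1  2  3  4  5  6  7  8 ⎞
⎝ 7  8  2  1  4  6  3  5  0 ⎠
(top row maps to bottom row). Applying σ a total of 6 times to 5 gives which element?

Tracing 5 → 6 → … returns to 5 after 7 steps, so 5 lies in a 7-cycle (0 7 5 6 3 1 8).
Stepping 6 places around the cycle: 5 → 6 → 3 → 1 → 8 → 0 → 7.

7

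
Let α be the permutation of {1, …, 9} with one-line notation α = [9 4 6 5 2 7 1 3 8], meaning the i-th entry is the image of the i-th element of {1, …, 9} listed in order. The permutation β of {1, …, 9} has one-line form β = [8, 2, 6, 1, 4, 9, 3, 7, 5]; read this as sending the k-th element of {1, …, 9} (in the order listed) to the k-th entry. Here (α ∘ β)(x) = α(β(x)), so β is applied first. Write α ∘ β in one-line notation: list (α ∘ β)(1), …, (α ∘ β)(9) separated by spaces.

Chase each element through β then α: 1 → 8 → 3; 2 → 2 → 4; 3 → 6 → 7; 4 → 1 → 9; 5 → 4 → 5; 6 → 9 → 8; 7 → 3 → 6; 8 → 7 → 1; 9 → 5 → 2.
So α ∘ β in one-line form is 3 4 7 9 5 8 6 1 2.

3 4 7 9 5 8 6 1 2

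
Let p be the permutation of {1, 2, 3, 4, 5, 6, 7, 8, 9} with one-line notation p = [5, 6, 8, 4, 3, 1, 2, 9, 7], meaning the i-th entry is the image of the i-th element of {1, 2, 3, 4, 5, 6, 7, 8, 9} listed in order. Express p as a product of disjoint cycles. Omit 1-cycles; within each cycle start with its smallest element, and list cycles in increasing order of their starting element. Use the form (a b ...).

(1 5 3 8 9 7 2 6)

From 1: 1 → 5 → 3 → 8 → 9 → 7 → 2 → 6 → 1, closing the cycle (1 5 3 8 9 7 2 6).
Continuing from each remaining unvisited element yields (1 5 3 8 9 7 2 6).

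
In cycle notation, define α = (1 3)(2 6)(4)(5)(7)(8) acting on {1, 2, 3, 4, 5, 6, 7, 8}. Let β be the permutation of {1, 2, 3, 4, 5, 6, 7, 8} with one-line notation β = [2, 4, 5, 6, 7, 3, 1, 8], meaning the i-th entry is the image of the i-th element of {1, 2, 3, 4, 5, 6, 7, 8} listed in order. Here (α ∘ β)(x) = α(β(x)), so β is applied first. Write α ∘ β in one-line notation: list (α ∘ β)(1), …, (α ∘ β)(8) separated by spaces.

6 4 5 2 7 1 3 8

(α ∘ β)(x) = α(β(x)). Computing each image: α(β(1)) = α(2) = 6, α(β(2)) = α(4) = 4, α(β(3)) = α(5) = 5, α(β(4)) = α(6) = 2, α(β(5)) = α(7) = 7, α(β(6)) = α(3) = 1, α(β(7)) = α(1) = 3, α(β(8)) = α(8) = 8.
Hence α ∘ β = [6 4 5 2 7 1 3 8].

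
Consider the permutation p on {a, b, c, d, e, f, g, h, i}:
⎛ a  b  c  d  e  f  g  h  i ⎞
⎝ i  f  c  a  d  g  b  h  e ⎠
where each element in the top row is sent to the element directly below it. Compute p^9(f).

Tracing f → g → … returns to f after 3 steps, so f lies in a 3-cycle (b, f, g).
Powers repeat with period 3 on this cycle, and 9 mod 3 = 0, so p^9(f) = p^0(f).
So p^9(f) = f.

f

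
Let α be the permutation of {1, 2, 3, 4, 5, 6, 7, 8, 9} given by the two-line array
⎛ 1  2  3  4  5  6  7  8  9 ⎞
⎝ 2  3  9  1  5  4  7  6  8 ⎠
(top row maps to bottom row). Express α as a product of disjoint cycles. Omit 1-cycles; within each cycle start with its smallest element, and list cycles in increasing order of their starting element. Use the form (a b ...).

Iterating α from 1 gives 1 → 2 → 3 → 9 → 8 → 6 → 4 → 1; that is the 7-cycle (1 2 3 9 8 6 4).
Repeating from the next unused element and collecting all non-trivial cycles gives (1 2 3 9 8 6 4).

(1 2 3 9 8 6 4)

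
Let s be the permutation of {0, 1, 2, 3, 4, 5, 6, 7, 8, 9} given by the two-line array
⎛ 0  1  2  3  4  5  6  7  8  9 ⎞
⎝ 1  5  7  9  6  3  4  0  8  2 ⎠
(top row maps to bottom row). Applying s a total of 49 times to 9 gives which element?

9

Tracing 9 → 2 → … returns to 9 after 7 steps, so 9 lies in a 7-cycle (0 1 5 3 9 2 7).
On a 7-cycle, s^7 is the identity, so s^49 = s^0 there (49 ≡ 0 mod 7).
So s^49(9) = 9.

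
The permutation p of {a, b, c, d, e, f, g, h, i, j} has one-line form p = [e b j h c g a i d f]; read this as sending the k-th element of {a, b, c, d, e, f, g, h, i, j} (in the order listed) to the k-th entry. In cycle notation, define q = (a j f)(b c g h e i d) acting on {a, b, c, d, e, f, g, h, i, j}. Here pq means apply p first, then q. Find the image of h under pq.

p(h) = i, then q(i) = d; composing gives (pq)(h) = d.

d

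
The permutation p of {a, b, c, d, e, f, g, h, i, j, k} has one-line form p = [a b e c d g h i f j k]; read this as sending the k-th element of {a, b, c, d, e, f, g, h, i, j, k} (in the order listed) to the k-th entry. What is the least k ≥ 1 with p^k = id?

Decomposing into disjoint cycles gives cycle lengths 4, 3, 1, 1, 1, 1.
The order of p is the least common multiple of its cycle lengths: lcm(4, 3) = 12.

12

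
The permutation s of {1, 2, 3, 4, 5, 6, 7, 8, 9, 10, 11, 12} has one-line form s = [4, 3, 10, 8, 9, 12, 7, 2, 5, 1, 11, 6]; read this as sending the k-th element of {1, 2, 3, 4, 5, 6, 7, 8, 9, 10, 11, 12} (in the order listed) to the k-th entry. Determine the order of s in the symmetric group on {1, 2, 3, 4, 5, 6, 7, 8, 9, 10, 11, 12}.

The disjoint-cycle form of s has cycle lengths 6, 2, 2, 1, 1.
The order is lcm(6, 2, 2) = 6.

6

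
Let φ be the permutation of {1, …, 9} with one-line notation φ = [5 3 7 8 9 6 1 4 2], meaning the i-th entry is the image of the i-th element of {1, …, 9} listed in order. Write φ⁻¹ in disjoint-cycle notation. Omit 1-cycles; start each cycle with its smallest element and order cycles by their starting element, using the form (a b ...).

(1 7 3 2 9 5)(4 8)

The cycle decomposition of φ is (1 5 9 2 3 7)(4 8).
The inverse reverses every cycle; in canonical form, φ⁻¹ = (1 7 3 2 9 5)(4 8).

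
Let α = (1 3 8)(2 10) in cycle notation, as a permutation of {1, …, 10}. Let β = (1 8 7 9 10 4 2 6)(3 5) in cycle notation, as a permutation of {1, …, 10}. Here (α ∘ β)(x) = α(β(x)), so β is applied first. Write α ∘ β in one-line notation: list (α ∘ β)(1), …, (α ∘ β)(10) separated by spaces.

1 6 5 10 8 3 9 7 2 4

(α ∘ β)(x) = α(β(x)). Computing each image: α(β(1)) = α(8) = 1, α(β(2)) = α(6) = 6, α(β(3)) = α(5) = 5, α(β(4)) = α(2) = 10, α(β(5)) = α(3) = 8, α(β(6)) = α(1) = 3, α(β(7)) = α(9) = 9, α(β(8)) = α(7) = 7, α(β(9)) = α(10) = 2, α(β(10)) = α(4) = 4.
Hence α ∘ β = [1 6 5 10 8 3 9 7 2 4].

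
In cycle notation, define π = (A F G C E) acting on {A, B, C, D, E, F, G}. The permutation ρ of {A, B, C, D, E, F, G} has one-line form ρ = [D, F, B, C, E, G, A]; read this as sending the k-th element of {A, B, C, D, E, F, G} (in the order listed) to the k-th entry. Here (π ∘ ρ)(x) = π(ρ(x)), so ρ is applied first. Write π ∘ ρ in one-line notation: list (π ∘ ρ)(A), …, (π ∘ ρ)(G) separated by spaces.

D G B E A C F

Chase each element through ρ then π: A → D → D; B → F → G; C → B → B; D → C → E; E → E → A; F → G → C; G → A → F.
So π ∘ ρ in one-line form is D G B E A C F.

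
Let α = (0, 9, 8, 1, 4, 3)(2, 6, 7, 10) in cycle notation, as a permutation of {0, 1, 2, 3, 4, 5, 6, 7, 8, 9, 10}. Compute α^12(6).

6 lies in the 4-cycle (2, 6, 7, 10).
Powers repeat with period 4 on this cycle, and 12 mod 4 = 0, so α^12(6) = α^0(6).
So α^12(6) = 6.

6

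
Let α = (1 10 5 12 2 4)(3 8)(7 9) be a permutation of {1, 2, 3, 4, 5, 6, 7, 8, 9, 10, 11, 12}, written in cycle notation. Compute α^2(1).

1 lies in the 6-cycle (1 10 5 12 2 4).
Stepping 2 places around the cycle: 1 → 10 → 5.

5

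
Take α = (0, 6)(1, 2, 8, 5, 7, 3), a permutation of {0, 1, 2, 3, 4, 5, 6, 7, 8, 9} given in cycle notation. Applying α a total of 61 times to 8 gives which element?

5

8 lies in the 6-cycle (1, 2, 8, 5, 7, 3).
On a 6-cycle, α^6 is the identity, so α^61 = α^1 there (61 ≡ 1 mod 6).
Stepping 1 place around the cycle: 8 → 5.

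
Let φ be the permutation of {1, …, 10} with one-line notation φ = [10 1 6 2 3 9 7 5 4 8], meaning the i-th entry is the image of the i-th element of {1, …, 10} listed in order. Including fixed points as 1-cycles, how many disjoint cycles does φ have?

The cycle decomposition is (1 10 8 5 3 6 9 4 2)(7), which has 2 cycles (counting 1-cycles).

2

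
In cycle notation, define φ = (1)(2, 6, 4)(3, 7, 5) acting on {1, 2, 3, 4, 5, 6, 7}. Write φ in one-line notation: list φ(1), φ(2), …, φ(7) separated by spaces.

Each element maps to the next entry in its cycle (wrapping to the front): 1↦1, 2↦6, 3↦7, 4↦2, 5↦3, 6↦4, 7↦5.
So the one-line form is 1 6 7 2 3 4 5.

1 6 7 2 3 4 5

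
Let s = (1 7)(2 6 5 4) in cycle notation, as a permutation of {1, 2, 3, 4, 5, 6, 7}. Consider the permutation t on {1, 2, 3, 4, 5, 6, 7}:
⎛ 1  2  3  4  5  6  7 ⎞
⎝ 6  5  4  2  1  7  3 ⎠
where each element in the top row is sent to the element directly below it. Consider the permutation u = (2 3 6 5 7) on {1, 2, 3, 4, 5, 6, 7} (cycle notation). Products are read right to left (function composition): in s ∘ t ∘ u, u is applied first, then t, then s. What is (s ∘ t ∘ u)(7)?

Apply the permutations in order: u(7) = 2, then t(2) = 5, then s(5) = 4. So (s ∘ t ∘ u)(7) = 4.

4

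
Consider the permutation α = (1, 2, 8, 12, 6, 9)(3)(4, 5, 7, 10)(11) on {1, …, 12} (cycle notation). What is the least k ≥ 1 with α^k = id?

12

The disjoint cycles have lengths 6, 4, 1, 1.
The order of α is the least common multiple of its cycle lengths: lcm(6, 4) = 12.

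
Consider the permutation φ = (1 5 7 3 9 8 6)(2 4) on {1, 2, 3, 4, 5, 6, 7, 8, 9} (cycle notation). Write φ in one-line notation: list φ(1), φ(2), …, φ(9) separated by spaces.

5 4 9 2 7 1 3 6 8

Image by image: 1↦5, 2↦4, 3↦9, 4↦2, 5↦7, 6↦1, 7↦3, 8↦6, 9↦8.
So the one-line form is 5 4 9 2 7 1 3 6 8.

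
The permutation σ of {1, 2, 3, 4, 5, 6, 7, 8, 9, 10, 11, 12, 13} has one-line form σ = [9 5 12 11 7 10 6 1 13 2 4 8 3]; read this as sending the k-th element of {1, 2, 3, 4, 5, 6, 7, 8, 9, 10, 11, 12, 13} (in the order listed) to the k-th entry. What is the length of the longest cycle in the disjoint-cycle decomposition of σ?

6

Decomposing into disjoint cycles gives (1, 9, 13, 3, 12, 8)(2, 5, 7, 6, 10)(4, 11); the longest has length 6.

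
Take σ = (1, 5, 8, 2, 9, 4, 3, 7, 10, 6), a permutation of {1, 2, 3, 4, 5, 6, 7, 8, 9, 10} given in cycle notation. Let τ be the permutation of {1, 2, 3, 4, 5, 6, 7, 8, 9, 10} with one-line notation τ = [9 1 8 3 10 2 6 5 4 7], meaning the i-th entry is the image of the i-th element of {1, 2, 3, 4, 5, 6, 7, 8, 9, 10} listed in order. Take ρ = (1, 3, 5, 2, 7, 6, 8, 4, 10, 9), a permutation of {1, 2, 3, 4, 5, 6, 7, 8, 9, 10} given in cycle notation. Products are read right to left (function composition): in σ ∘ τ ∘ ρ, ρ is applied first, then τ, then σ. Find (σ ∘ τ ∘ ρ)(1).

Chase 1: ρ(1) = 3; τ(3) = 8; σ(8) = 2. Hence (σ ∘ τ ∘ ρ)(1) = 2.

2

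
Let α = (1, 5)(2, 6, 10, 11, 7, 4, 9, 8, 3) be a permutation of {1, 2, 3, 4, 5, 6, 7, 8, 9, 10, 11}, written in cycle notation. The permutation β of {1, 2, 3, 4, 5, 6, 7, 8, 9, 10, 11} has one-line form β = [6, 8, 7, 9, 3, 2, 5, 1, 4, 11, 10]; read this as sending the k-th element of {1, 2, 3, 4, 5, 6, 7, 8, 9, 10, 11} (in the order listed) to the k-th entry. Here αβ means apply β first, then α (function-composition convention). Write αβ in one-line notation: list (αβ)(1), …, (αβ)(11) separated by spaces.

10 3 4 8 2 6 1 5 9 7 11

Chase each element through β then α: 1 → 6 → 10; 2 → 8 → 3; 3 → 7 → 4; 4 → 9 → 8; 5 → 3 → 2; 6 → 2 → 6; 7 → 5 → 1; 8 → 1 → 5; 9 → 4 → 9; 10 → 11 → 7; 11 → 10 → 11.
Collecting the images, αβ = [10 3 4 8 2 6 1 5 9 7 11].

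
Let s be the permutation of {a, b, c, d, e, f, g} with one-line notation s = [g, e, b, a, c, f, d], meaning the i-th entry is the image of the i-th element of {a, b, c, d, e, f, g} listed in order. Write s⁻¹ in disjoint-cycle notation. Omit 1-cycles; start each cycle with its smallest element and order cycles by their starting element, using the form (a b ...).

First write s in disjoint cycles: (a g d)(b e c).
The inverse reverses every cycle; in canonical form, s⁻¹ = (a d g)(b c e).

(a d g)(b c e)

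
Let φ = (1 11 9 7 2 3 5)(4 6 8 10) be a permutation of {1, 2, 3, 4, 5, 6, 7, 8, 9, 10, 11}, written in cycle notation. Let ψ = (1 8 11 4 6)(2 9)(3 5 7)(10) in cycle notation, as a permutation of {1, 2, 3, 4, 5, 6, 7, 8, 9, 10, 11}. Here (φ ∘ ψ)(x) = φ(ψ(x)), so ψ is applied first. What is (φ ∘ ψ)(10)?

(φ ∘ ψ)(10) = φ(ψ(10)). ψ(10) = 10, then φ(10) = 4. So (φ ∘ ψ)(10) = 4.

4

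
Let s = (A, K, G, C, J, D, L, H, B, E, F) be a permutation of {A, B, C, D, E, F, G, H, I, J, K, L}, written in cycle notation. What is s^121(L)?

L

L lies in the 11-cycle (A, K, G, C, J, D, L, H, B, E, F).
Since the cycle has length 11, s^121 acts on it the same as s^0 (121 mod 11 = 0).
So s^121(L) = L.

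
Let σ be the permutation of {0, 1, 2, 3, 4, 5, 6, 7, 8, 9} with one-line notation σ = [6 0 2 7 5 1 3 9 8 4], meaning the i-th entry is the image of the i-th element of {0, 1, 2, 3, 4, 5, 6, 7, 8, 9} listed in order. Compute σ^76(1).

Tracing 1 → 0 → … returns to 1 after 8 steps, so 1 lies in an 8-cycle (0, 6, 3, 7, 9, 4, 5, 1).
Since the cycle has length 8, σ^76 acts on it the same as σ^4 (76 mod 8 = 4).
Advancing 4 steps from 1: 1 → 0 → 6 → 3 → 7.

7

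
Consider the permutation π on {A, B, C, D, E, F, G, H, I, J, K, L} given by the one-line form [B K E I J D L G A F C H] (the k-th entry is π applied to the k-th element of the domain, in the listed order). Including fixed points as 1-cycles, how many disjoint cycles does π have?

2

The cycle decomposition is (A B K C E J F D I)(G L H), which has 2 cycles (counting 1-cycles).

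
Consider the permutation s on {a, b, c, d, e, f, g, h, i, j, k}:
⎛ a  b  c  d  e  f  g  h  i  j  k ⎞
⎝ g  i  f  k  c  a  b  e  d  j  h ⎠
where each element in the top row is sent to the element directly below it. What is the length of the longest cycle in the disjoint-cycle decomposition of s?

Decomposing into disjoint cycles gives (a, g, b, i, d, k, h, e, c, f); the longest has length 10.

10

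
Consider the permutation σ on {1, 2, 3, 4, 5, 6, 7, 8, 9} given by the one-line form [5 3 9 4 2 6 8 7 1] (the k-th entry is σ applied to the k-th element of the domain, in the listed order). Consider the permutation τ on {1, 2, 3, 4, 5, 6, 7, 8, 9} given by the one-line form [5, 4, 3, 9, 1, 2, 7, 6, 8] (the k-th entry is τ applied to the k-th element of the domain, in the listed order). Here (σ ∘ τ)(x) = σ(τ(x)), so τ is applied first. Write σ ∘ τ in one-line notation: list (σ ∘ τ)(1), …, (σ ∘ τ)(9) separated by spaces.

2 4 9 1 5 3 8 6 7

(σ ∘ τ)(x) = σ(τ(x)). Computing each image: σ(τ(1)) = σ(5) = 2, σ(τ(2)) = σ(4) = 4, σ(τ(3)) = σ(3) = 9, σ(τ(4)) = σ(9) = 1, σ(τ(5)) = σ(1) = 5, σ(τ(6)) = σ(2) = 3, σ(τ(7)) = σ(7) = 8, σ(τ(8)) = σ(6) = 6, σ(τ(9)) = σ(8) = 7.
Hence σ ∘ τ = [2 4 9 1 5 3 8 6 7].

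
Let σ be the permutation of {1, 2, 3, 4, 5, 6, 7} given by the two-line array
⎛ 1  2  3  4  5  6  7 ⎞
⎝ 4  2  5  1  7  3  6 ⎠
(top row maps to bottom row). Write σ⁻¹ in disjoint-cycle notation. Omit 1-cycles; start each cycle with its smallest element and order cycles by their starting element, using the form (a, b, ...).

First write σ in disjoint cycles: (1, 4)(3, 5, 7, 6).
The inverse reverses every cycle; in canonical form, σ⁻¹ = (1, 4)(3, 6, 7, 5).

(1, 4)(3, 6, 7, 5)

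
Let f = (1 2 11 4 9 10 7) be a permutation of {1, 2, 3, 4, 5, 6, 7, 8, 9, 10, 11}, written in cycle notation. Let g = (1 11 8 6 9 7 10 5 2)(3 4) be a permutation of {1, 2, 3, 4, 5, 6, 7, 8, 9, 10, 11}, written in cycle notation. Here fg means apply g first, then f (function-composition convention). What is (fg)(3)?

(fg)(3) = f(g(3)). g(3) = 4, then f(4) = 9. So (fg)(3) = 9.

9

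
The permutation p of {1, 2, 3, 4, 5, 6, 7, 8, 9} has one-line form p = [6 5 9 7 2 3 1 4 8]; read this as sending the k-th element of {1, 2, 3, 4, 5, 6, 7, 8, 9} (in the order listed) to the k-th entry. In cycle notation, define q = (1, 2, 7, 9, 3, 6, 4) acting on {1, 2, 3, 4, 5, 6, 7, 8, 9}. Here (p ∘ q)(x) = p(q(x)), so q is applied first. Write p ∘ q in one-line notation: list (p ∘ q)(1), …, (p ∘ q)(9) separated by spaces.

(p ∘ q)(x) = p(q(x)). Computing each image: p(q(1)) = p(2) = 5, p(q(2)) = p(7) = 1, p(q(3)) = p(6) = 3, p(q(4)) = p(1) = 6, p(q(5)) = p(5) = 2, p(q(6)) = p(4) = 7, p(q(7)) = p(9) = 8, p(q(8)) = p(8) = 4, p(q(9)) = p(3) = 9.
Hence p ∘ q = [5 1 3 6 2 7 8 4 9].

5 1 3 6 2 7 8 4 9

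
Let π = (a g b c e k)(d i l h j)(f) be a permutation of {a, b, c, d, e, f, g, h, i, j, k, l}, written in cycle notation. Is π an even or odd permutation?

The cycle lengths are 6, 5, 1.
A cycle is odd iff its length is even; π has 1 even-length cycle, so sgn(π) = (−1)^1 and π is odd.

odd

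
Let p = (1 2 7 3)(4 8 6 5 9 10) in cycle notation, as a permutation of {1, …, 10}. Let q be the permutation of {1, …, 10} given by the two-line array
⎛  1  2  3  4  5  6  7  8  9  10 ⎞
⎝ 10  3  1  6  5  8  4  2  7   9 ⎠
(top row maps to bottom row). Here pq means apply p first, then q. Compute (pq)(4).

2

(pq)(4) = q(p(4)). p(4) = 8, then q(8) = 2. So (pq)(4) = 2.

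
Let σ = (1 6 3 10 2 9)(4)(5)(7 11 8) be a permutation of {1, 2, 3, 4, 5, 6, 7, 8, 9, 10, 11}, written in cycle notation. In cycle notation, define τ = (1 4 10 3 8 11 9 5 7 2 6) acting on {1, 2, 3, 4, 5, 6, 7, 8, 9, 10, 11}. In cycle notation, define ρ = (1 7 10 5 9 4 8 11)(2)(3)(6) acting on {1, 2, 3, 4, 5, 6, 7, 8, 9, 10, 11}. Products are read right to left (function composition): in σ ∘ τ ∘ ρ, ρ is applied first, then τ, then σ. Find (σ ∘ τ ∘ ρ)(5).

5

Chase 5: ρ(5) = 9; τ(9) = 5; σ(5) = 5. Hence (σ ∘ τ ∘ ρ)(5) = 5.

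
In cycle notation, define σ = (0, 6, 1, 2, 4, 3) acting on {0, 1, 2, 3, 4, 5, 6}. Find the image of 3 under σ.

0

In the cycle (0, 6, 1, 2, 4, 3), 3 is followed by 0, so σ(3) = 0.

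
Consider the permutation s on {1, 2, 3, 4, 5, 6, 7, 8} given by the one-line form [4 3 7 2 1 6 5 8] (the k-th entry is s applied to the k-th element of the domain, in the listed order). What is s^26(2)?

Tracing 2 → 3 → … returns to 2 after 6 steps, so 2 lies in a 6-cycle (1, 4, 2, 3, 7, 5).
On a 6-cycle, s^6 is the identity, so s^26 = s^2 there (26 ≡ 2 mod 6).
Stepping 2 places around the cycle: 2 → 3 → 7.

7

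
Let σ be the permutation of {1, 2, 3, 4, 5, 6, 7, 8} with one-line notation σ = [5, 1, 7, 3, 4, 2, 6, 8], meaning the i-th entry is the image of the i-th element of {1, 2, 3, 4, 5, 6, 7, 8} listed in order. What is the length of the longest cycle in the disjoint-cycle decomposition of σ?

Decomposing into disjoint cycles gives (1 5 4 3 7 6 2); the longest has length 7.

7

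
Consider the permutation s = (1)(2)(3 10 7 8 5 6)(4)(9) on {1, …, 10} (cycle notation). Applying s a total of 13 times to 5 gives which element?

5 lies in the 6-cycle (3 10 7 8 5 6).
Since the cycle has length 6, s^13 acts on it the same as s^1 (13 mod 6 = 1).
Advancing 1 step from 5: 5 → 6.

6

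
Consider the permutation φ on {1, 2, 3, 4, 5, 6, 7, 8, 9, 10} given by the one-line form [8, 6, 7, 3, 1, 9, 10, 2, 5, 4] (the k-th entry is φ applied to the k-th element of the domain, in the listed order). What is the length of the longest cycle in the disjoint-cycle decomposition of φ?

Decomposing into disjoint cycles gives (1 8 2 6 9 5)(3 7 10 4); the longest has length 6.

6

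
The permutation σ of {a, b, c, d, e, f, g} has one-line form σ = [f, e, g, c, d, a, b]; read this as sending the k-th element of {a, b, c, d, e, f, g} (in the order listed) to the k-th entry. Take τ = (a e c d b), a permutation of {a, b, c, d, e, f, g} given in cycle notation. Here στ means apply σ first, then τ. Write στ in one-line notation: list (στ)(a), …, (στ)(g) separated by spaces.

For each element, apply σ then τ: a → f → f; b → e → c; c → g → g; d → c → d; e → d → b; f → a → e; g → b → a.
Collecting the images, στ = [f c g d b e a].

f c g d b e a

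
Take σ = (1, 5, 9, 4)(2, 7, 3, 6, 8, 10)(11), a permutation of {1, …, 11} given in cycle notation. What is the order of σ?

The disjoint cycles have lengths 6, 4, 1.
The order of σ is the least common multiple of its cycle lengths: lcm(6, 4) = 12.

12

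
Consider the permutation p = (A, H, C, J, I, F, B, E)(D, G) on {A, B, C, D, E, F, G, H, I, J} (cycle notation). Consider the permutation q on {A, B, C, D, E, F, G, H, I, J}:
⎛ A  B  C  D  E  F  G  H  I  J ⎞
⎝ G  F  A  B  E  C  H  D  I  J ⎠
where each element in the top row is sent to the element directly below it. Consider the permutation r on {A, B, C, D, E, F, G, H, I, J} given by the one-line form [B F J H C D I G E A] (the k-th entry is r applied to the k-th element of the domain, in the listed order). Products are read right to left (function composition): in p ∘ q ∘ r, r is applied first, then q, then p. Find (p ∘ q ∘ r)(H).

C

Apply the permutations in order: r(H) = G, then q(G) = H, then p(H) = C. So (p ∘ q ∘ r)(H) = C.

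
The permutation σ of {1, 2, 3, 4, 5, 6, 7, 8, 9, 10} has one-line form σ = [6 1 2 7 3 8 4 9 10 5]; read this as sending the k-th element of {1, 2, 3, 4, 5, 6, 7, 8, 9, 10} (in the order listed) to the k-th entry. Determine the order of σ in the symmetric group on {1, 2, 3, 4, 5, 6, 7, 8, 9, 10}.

8

Writing σ as disjoint cycles, the cycle lengths are 8, 2.
Since disjoint cycles commute, ord(σ) = lcm(8, 2) = 8.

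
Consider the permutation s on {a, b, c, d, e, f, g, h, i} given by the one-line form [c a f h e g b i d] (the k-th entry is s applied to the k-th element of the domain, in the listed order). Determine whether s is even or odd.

In disjoint-cycle form the cycle lengths are 5, 3, 1.
A cycle of length ℓ contributes ℓ−1 transpositions, so s is a product of 4 + 2 = 6 transpositions — even.

even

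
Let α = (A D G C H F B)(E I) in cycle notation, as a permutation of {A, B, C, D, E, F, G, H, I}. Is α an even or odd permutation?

odd

The cycle lengths are 7, 2.
A cycle of length ℓ contributes ℓ−1 transpositions, so α is a product of 6 + 1 = 7 transpositions — odd.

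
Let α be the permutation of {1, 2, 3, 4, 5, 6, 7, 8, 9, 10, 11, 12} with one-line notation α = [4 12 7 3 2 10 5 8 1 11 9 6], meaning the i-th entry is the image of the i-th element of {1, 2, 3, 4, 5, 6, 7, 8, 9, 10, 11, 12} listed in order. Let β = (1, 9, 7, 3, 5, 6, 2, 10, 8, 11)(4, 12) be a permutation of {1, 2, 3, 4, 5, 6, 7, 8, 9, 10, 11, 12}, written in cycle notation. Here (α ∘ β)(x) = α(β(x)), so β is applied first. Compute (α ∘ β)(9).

(α ∘ β)(9) = α(β(9)). β(9) = 7, then α(7) = 5. So (α ∘ β)(9) = 5.

5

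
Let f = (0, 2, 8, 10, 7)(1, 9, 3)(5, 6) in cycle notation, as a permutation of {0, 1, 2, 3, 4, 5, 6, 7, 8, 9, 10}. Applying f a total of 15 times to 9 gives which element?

9 lies in the 3-cycle (1, 9, 3).
Since the cycle has length 3, f^15 acts on it the same as f^0 (15 mod 3 = 0).
So f^15(9) = 9.

9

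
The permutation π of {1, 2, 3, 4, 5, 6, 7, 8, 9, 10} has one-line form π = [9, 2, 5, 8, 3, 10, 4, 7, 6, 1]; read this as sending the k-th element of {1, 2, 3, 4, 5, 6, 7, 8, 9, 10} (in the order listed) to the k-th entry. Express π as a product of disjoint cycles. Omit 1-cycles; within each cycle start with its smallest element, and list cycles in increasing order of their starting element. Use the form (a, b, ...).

(1, 9, 6, 10)(3, 5)(4, 8, 7)

Start at 1 and follow images: 1 → 9 → 6 → 10 → 1, giving the cycle (1, 9, 6, 10).
Repeating from the next unused element and collecting all non-trivial cycles gives (1, 9, 6, 10)(3, 5)(4, 8, 7).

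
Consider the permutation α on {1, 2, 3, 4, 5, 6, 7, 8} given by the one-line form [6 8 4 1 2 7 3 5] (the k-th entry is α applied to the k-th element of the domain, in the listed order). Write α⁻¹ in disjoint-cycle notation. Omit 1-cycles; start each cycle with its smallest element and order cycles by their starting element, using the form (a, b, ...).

(1, 4, 3, 7, 6)(2, 5, 8)

First write α in disjoint cycles: (1, 6, 7, 3, 4)(2, 8, 5).
The inverse reverses every cycle; in canonical form, α⁻¹ = (1, 4, 3, 7, 6)(2, 5, 8).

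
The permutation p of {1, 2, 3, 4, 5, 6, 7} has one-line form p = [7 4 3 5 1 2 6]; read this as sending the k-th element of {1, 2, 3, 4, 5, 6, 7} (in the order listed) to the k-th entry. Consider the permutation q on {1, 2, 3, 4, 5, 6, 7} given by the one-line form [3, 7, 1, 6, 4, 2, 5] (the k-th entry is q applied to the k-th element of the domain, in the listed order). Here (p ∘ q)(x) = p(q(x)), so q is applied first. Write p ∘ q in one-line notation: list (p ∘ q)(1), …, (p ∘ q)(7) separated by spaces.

3 6 7 2 5 4 1

(p ∘ q)(x) = p(q(x)). Computing each image: p(q(1)) = p(3) = 3, p(q(2)) = p(7) = 6, p(q(3)) = p(1) = 7, p(q(4)) = p(6) = 2, p(q(5)) = p(4) = 5, p(q(6)) = p(2) = 4, p(q(7)) = p(5) = 1.
Hence p ∘ q = [3 6 7 2 5 4 1].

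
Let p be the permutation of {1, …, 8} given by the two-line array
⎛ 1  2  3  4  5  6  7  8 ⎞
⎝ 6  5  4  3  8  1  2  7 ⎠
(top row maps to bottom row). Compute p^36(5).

Tracing 5 → 8 → … returns to 5 after 4 steps, so 5 lies in a 4-cycle (2 5 8 7).
Powers repeat with period 4 on this cycle, and 36 mod 4 = 0, so p^36(5) = p^0(5).
So p^36(5) = 5.

5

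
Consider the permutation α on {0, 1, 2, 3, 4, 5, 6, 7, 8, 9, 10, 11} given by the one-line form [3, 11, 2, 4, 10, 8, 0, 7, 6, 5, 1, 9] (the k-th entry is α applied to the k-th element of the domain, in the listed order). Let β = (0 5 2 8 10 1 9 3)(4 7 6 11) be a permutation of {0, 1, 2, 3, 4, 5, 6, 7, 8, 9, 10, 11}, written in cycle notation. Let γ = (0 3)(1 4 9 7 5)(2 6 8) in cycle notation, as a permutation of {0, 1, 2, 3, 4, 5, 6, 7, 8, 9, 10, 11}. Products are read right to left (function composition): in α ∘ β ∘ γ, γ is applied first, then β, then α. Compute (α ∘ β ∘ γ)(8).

6

(α ∘ β ∘ γ)(8) = α(β(γ(8))). γ(8) = 2, then β(2) = 8, then α(8) = 6, so the result is 6.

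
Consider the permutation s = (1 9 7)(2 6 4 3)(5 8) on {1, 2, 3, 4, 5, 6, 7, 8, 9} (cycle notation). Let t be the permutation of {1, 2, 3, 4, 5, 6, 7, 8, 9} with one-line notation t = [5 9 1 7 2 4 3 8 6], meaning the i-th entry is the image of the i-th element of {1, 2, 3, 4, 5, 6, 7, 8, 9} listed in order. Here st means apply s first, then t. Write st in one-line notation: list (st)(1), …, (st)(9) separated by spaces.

6 4 9 1 8 7 5 2 3

(st)(x) = t(s(x)). Computing each image: t(s(1)) = t(9) = 6, t(s(2)) = t(6) = 4, t(s(3)) = t(2) = 9, t(s(4)) = t(3) = 1, t(s(5)) = t(8) = 8, t(s(6)) = t(4) = 7, t(s(7)) = t(1) = 5, t(s(8)) = t(5) = 2, t(s(9)) = t(7) = 3.
Hence st = [6 4 9 1 8 7 5 2 3].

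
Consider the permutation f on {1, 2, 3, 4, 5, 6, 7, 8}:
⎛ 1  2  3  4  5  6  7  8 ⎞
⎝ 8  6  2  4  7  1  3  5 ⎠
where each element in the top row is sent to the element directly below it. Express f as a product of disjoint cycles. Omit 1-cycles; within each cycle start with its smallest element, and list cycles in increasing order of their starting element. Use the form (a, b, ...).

Iterating f from 1 gives 1 → 8 → 5 → 7 → 3 → 2 → 6 → 1; that is the 7-cycle (1, 8, 5, 7, 3, 2, 6).
Repeating from the next unused element and collecting all non-trivial cycles gives (1, 8, 5, 7, 3, 2, 6).

(1, 8, 5, 7, 3, 2, 6)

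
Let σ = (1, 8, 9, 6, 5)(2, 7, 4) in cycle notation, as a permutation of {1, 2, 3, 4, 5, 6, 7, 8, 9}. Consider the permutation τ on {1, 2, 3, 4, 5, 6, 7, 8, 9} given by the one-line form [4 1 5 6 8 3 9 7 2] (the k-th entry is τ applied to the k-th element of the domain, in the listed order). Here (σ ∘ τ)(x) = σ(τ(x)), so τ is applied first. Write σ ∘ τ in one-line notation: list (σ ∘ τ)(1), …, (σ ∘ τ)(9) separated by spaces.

2 8 1 5 9 3 6 4 7

(σ ∘ τ)(x) = σ(τ(x)). Computing each image: σ(τ(1)) = σ(4) = 2, σ(τ(2)) = σ(1) = 8, σ(τ(3)) = σ(5) = 1, σ(τ(4)) = σ(6) = 5, σ(τ(5)) = σ(8) = 9, σ(τ(6)) = σ(3) = 3, σ(τ(7)) = σ(9) = 6, σ(τ(8)) = σ(7) = 4, σ(τ(9)) = σ(2) = 7.
Hence σ ∘ τ = [2 8 1 5 9 3 6 4 7].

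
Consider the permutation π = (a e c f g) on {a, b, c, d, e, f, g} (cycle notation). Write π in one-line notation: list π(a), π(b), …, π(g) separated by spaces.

Reading each image from the cycles: a→e, b→b, c→f, d→d, e→c, f→g, g→a.
Listing these in domain order gives e b f d c g a.

e b f d c g a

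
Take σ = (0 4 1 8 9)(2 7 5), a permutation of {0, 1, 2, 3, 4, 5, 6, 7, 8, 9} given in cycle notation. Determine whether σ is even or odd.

even

The cycle lengths are 5, 3, 1, 1.
A cycle of length ℓ contributes ℓ−1 transpositions, so σ is a product of 4 + 2 = 6 transpositions — even.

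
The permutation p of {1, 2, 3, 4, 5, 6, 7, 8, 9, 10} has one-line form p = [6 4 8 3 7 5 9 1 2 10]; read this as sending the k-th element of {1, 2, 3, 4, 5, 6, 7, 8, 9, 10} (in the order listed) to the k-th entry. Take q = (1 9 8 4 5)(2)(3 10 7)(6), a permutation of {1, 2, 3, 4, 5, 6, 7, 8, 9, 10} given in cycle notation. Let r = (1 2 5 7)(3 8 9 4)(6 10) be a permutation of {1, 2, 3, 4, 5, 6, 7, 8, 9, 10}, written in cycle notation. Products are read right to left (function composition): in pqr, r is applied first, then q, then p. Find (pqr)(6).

(pqr)(6) = p(q(r(6))). r(6) = 10, then q(10) = 7, then p(7) = 9, so the result is 9.

9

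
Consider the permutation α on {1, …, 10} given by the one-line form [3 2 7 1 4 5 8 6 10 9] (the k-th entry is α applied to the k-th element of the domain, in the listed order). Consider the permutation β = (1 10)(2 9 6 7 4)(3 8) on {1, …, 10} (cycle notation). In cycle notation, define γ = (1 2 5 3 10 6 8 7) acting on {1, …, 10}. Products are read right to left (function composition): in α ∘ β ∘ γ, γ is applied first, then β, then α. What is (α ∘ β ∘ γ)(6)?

7

Apply the permutations in order: γ(6) = 8, then β(8) = 3, then α(3) = 7. So (α ∘ β ∘ γ)(6) = 7.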